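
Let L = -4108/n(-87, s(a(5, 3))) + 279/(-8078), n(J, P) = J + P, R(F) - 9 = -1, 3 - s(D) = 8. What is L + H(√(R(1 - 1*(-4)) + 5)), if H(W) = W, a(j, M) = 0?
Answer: 8289689/185794 + √13 ≈ 48.223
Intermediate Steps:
s(D) = -5 (s(D) = 3 - 1*8 = 3 - 8 = -5)
R(F) = 8 (R(F) = 9 - 1 = 8)
L = 8289689/185794 (L = -4108/(-87 - 5) + 279/(-8078) = -4108/(-92) + 279*(-1/8078) = -4108*(-1/92) - 279/8078 = 1027/23 - 279/8078 = 8289689/185794 ≈ 44.618)
L + H(√(R(1 - 1*(-4)) + 5)) = 8289689/185794 + √(8 + 5) = 8289689/185794 + √13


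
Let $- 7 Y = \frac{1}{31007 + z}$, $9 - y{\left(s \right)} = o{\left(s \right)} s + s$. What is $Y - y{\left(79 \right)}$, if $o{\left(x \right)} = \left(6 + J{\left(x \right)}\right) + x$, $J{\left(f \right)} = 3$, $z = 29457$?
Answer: $\frac{2972047455}{423248} \approx 7022.0$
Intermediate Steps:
$o{\left(x \right)} = 9 + x$ ($o{\left(x \right)} = \left(6 + 3\right) + x = 9 + x$)
$y{\left(s \right)} = 9 - s - s \left(9 + s\right)$ ($y{\left(s \right)} = 9 - \left(\left(9 + s\right) s + s\right) = 9 - \left(s \left(9 + s\right) + s\right) = 9 - \left(s + s \left(9 + s\right)\right) = 9 - s - s \left(9 + s\right)$)
$Y = - \frac{1}{423248}$ ($Y = - \frac{1}{7 \left(31007 + 29457\right)} = - \frac{1}{7 \cdot 60464} = \left(- \frac{1}{7}\right) \frac{1}{60464} = - \frac{1}{423248} \approx -2.3627 \cdot 10^{-6}$)
$Y - y{\left(79 \right)} = - \frac{1}{423248} - \left(9 - 79 - 79 \left(9 + 79\right)\right) = - \frac{1}{423248} - \left(9 - 79 - 79 \cdot 88\right) = - \frac{1}{423248} - \left(9 - 79 - 6952\right) = - \frac{1}{423248} - -7022 = - \frac{1}{423248} + 7022 = \frac{2972047455}{423248}$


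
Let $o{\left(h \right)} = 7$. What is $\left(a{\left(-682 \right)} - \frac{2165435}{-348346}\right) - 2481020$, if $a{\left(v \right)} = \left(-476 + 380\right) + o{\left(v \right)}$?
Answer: $- \frac{864282230279}{348346} \approx -2.4811 \cdot 10^{6}$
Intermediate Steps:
$a{\left(v \right)} = -89$ ($a{\left(v \right)} = \left(-476 + 380\right) + 7 = -96 + 7 = -89$)
$\left(a{\left(-682 \right)} - \frac{2165435}{-348346}\right) - 2481020 = \left(-89 - \frac{2165435}{-348346}\right) - 2481020 = \left(-89 - - \frac{2165435}{348346}\right) - 2481020 = \left(-89 + \frac{2165435}{348346}\right) - 2481020 = - \frac{28837359}{348346} - 2481020 = - \frac{864282230279}{348346}$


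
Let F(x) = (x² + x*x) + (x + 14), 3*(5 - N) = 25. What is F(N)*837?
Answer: 27528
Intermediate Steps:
N = -10/3 (N = 5 - ⅓*25 = 5 - 25/3 = -10/3 ≈ -3.3333)
F(x) = 14 + x + 2*x² (F(x) = (x² + x²) + (14 + x) = 2*x² + (14 + x) = 14 + x + 2*x²)
F(N)*837 = (14 - 10/3 + 2*(-10/3)²)*837 = (14 - 10/3 + 2*(100/9))*837 = (14 - 10/3 + 200/9)*837 = (296/9)*837 = 27528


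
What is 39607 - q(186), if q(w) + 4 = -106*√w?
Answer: 39611 + 106*√186 ≈ 41057.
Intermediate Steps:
q(w) = -4 - 106*√w
39607 - q(186) = 39607 - (-4 - 106*√186) = 39607 + (4 + 106*√186) = 39611 + 106*√186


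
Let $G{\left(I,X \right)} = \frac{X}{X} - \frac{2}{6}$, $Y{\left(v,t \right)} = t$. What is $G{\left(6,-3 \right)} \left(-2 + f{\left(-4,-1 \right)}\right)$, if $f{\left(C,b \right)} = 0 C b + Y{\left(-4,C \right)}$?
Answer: $-4$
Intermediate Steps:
$G{\left(I,X \right)} = \frac{2}{3}$ ($G{\left(I,X \right)} = 1 - \frac{1}{3} = \frac{2}{3}$)
$f{\left(C,b \right)} = C$ ($f{\left(C,b \right)} = 0 C b + C = 0 b + C = 0 + C = C$)
$G{\left(6,-3 \right)} \left(-2 + f{\left(-4,-1 \right)}\right) = \frac{2 \left(-2 - 4\right)}{3} = \frac{2}{3} \left(-6\right) = -4$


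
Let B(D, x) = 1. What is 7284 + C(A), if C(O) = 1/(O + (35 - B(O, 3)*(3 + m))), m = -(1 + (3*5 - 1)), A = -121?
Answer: 539015/74 ≈ 7284.0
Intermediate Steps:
m = -15 (m = -(1 + (15 - 1)) = -(1 + 14) = -1*15 = -15)
C(O) = 1/(47 + O) (C(O) = 1/(O + (35 - (3 - 15))) = 1/(O + (35 - (-12))) = 1/(O + (35 - 1*(-12))) = 1/(O + (35 + 12)) = 1/(O + 47) = 1/(47 + O))
7284 + C(A) = 7284 + 1/(47 - 121) = 7284 + 1/(-74) = 7284 - 1/74 = 539015/74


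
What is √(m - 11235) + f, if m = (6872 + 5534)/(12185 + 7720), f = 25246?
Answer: 25246 + I*√4451161454445/19905 ≈ 25246.0 + 105.99*I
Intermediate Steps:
m = 12406/19905 ≈ 0.62326
√(m - 11235) + f = √(12406/19905 - 11235) + 25246 = √(-223620269/19905) + 25246 = I*√4451161454445/19905 + 25246 = 25246 + I*√4451161454445/19905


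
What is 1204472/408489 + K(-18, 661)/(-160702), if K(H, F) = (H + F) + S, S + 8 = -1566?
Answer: 10207440137/3454999962 ≈ 2.9544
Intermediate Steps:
S = -1574 (S = -8 - 1566 = -1574)
K(H, F) = -1574 + F + H (K(H, F) = (H + F) - 1574 = (F + H) - 1574 = -1574 + F + H)
1204472/408489 + K(-18, 661)/(-160702) = 1204472/408489 + (-1574 + 661 - 18)/(-160702) = 1204472*(1/408489) - 931*(-1/160702) = 1204472/408489 + 49/8458 = 10207440137/3454999962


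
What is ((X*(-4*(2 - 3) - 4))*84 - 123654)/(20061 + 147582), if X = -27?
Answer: -41218/55881 ≈ -0.73760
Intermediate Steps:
((X*(-4*(2 - 3) - 4))*84 - 123654)/(20061 + 147582) = (-27*(-4*(2 - 3) - 4)*84 - 123654)/(20061 + 147582) = (-27*(-4*(-1) - 4)*84 - 123654)/167643 = (-27*(4 - 4)*84 - 123654)*(1/167643) = (-27*0*84 - 123654)*(1/167643) = (0*84 - 123654)*(1/167643) = (0 - 123654)*(1/167643) = -123654*1/167643 = -41218/55881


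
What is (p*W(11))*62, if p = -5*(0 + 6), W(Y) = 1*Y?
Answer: -20460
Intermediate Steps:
W(Y) = Y
p = -30 (p = -5*6 = -30)
(p*W(11))*62 = -30*11*62 = -330*62 = -20460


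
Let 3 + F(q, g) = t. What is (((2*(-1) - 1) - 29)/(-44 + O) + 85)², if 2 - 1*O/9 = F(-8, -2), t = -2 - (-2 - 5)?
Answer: 889249/121 ≈ 7349.2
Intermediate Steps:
t = 5 (t = -2 - 1*(-7) = -2 + 7 = 5)
F(q, g) = 2 (F(q, g) = -3 + 5 = 2)
O = 0 (O = 18 - 9*2 = 18 - 18 = 0)
(((2*(-1) - 1) - 29)/(-44 + O) + 85)² = (((2*(-1) - 1) - 29)/(-44 + 0) + 85)² = (((-2 - 1) - 29)/(-44) + 85)² = ((-3 - 29)*(-1/44) + 85)² = (-32*(-1/44) + 85)² = (8/11 + 85)² = (943/11)² = 889249/121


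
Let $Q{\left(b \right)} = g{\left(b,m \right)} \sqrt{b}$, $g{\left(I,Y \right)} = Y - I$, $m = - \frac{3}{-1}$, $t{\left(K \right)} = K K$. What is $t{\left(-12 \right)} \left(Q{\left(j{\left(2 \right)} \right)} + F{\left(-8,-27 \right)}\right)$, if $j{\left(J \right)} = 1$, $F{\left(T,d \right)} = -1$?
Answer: $144$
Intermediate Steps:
$t{\left(K \right)} = K^{2}$
$m = 3$ ($m = \left(-3\right) \left(-1\right) = 3$)
$Q{\left(b \right)} = \sqrt{b} \left(3 - b\right)$ ($Q{\left(b \right)} = \left(3 - b\right) \sqrt{b} = \sqrt{b} \left(3 - b\right)$)
$t{\left(-12 \right)} \left(Q{\left(j{\left(2 \right)} \right)} + F{\left(-8,-27 \right)}\right) = \left(-12\right)^{2} \left(\sqrt{1} \left(3 - 1\right) - 1\right) = 144 \left(1 \left(3 - 1\right) - 1\right) = 144 \left(1 \cdot 2 - 1\right) = 144 \left(2 - 1\right) = 144 \cdot 1 = 144$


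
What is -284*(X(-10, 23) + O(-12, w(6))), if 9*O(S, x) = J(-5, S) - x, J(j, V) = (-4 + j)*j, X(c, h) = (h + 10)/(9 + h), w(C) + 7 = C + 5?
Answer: -114239/72 ≈ -1586.7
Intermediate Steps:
w(C) = -2 + C (w(C) = -7 + (C + 5) = -7 + (5 + C) = -2 + C)
X(c, h) = (10 + h)/(9 + h)
J(j, V) = j*(-4 + j)
O(S, x) = 5 - x/9 (O(S, x) = (-5*(-4 - 5) - x)/9 = (-5*(-9) - x)/9 = (45 - x)/9 = 5 - x/9)
-284*(X(-10, 23) + O(-12, w(6))) = -284*((10 + 23)/(9 + 23) + (5 - (-2 + 6)/9)) = -284*(33/32 + (5 - ⅑*4)) = -284*((1/32)*33 + (5 - 4/9)) = -284*(33/32 + 41/9) = -284*1609/288 = -114239/72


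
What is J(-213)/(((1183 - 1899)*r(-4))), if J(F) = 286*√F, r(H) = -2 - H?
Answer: -143*I*√213/716 ≈ -2.9148*I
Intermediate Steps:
J(-213)/(((1183 - 1899)*r(-4))) = (286*√(-213))/(((1183 - 1899)*(-2 - 1*(-4)))) = (286*(I*√213))/((-716*(-2 + 4))) = (286*I*√213)/((-716*2)) = (286*I*√213)/(-1432) = (286*I*√213)*(-1/1432) = -143*I*√213/716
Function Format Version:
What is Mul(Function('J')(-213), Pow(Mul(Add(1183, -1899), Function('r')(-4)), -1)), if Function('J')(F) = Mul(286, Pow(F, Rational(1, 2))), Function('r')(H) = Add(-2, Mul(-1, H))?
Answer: Mul(Rational(-143, 716), I, Pow(213, Rational(1, 2))) ≈ Mul(-2.9148, I)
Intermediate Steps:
Mul(Function('J')(-213), Pow(Mul(Add(1183, -1899), Function('r')(-4)), -1)) = Mul(Mul(286, Pow(-213, Rational(1, 2))), Pow(Mul(Add(1183, -1899), Add(-2, Mul(-1, -4))), -1)) = Mul(Mul(286, Mul(I, Pow(213, Rational(1, 2)))), Pow(Mul(-716, Add(-2, 4)), -1)) = Mul(Mul(286, I, Pow(213, Rational(1, 2))), Pow(Mul(-716, 2), -1)) = Mul(Mul(286, I, Pow(213, Rational(1, 2))), Pow(-1432, -1)) = Mul(Mul(286, I, Pow(213, Rational(1, 2))), Rational(-1, 1432)) = Mul(Rational(-143, 716), I, Pow(213, Rational(1, 2)))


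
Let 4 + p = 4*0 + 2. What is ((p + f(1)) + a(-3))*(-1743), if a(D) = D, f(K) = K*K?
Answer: 6972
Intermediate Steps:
p = -2 (p = -4 + (4*0 + 2) = -4 + (0 + 2) = -4 + 2 = -2)
f(K) = K**2
((p + f(1)) + a(-3))*(-1743) = ((-2 + 1**2) - 3)*(-1743) = ((-2 + 1) - 3)*(-1743) = (-1 - 3)*(-1743) = -4*(-1743) = 6972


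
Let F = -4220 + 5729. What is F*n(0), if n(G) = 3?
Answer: 4527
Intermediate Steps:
F = 1509
F*n(0) = 1509*3 = 4527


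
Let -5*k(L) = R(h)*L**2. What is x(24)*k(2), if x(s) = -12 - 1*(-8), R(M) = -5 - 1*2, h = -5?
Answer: -112/5 ≈ -22.400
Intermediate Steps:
R(M) = -7 (R(M) = -5 - 2 = -7)
k(L) = 7*L**2/5 (k(L) = -(-7)*L**2/5 = 7*L**2/5)
x(s) = -4 (x(s) = -12 + 8 = -4)
x(24)*k(2) = -28*2**2/5 = -28*4/5 = -4*28/5 = -112/5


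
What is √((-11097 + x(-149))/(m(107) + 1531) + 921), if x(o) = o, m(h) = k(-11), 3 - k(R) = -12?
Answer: √545977630/773 ≈ 30.228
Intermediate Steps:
k(R) = 15 (k(R) = 3 - 1*(-12) = 3 + 12 = 15)
m(h) = 15
√((-11097 + x(-149))/(m(107) + 1531) + 921) = √((-11097 - 149)/(15 + 1531) + 921) = √(-11246/1546 + 921) = √(-11246*1/1546 + 921) = √(-5623/773 + 921) = √(706310/773) = √545977630/773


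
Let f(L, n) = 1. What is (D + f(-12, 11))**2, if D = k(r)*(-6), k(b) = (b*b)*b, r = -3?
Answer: 26569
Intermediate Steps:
k(b) = b**3 (k(b) = b**2*b = b**3)
D = 162 (D = (-3)**3*(-6) = -27*(-6) = 162)
(D + f(-12, 11))**2 = (162 + 1)**2 = 163**2 = 26569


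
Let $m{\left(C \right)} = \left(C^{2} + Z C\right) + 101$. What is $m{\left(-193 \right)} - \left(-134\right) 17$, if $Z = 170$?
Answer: $6818$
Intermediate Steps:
$m{\left(C \right)} = 101 + C^{2} + 170 C$ ($m{\left(C \right)} = \left(C^{2} + 170 C\right) + 101 = 101 + C^{2} + 170 C$)
$m{\left(-193 \right)} - \left(-134\right) 17 = \left(101 + \left(-193\right)^{2} + 170 \left(-193\right)\right) - \left(-134\right) 17 = \left(101 + 37249 - 32810\right) - -2278 = 4540 + 2278 = 6818$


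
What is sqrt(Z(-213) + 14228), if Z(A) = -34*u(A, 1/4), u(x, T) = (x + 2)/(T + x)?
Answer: 6*sqrt(285541987)/851 ≈ 119.14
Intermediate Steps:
u(x, T) = (2 + x)/(T + x)
Z(A) = -34*(2 + A)/(1/4 + A)
sqrt(Z(-213) + 14228) = sqrt(136*(-2 - 1*(-213))/(1 + 4*(-213)) + 14228) = sqrt(136*(-2 + 213)/(1 - 852) + 14228) = sqrt(136*211/(-851) + 14228) = sqrt(136*(-1/851)*211 + 14228) = sqrt(-28696/851 + 14228) = sqrt(12079332/851) = 6*sqrt(285541987)/851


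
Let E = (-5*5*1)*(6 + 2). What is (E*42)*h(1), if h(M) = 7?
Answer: -58800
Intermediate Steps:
E = -200 (E = -25*1*8 = -25*8 = -200)
(E*42)*h(1) = -200*42*7 = -8400*7 = -58800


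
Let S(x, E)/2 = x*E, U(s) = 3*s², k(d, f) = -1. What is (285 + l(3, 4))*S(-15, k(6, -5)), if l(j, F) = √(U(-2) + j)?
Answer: 8550 + 30*√15 ≈ 8666.2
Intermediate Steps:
S(x, E) = 2*E*x (S(x, E) = 2*(x*E) = 2*(E*x) = 2*E*x)
l(j, F) = √(12 + j) (l(j, F) = √(3*(-2)² + j) = √(3*4 + j) = √(12 + j))
(285 + l(3, 4))*S(-15, k(6, -5)) = (285 + √(12 + 3))*(2*(-1)*(-15)) = (285 + √15)*30 = 8550 + 30*√15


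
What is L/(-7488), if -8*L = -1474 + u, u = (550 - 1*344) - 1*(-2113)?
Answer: 65/4608 ≈ 0.014106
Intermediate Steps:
u = 2319 (u = (550 - 344) + 2113 = 206 + 2113 = 2319)
L = -845/8 (L = -(-1474 + 2319)/8 = -⅛*845 = -845/8 ≈ -105.63)
L/(-7488) = -845/8/(-7488) = -845/8*(-1/7488) = 65/4608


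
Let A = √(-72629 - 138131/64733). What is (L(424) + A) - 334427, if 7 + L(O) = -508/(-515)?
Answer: -172233002/515 + 2*I*√76087672923201/64733 ≈ -3.3443e+5 + 269.5*I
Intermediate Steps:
L(O) = -3097/515 (L(O) = -7 - 508/(-515) = -7 - 508*(-1/515) = -7 + 508/515 = -3097/515)
A = 2*I*√76087672923201/64733 (A = √(-72629 - 138131*1/64733) = √(-72629 - 138131/64733) = √(-4701631188/64733) = 2*I*√76087672923201/64733 ≈ 269.5*I)
(L(424) + A) - 334427 = (-3097/515 + 2*I*√76087672923201/64733) - 334427 = -172233002/515 + 2*I*√76087672923201/64733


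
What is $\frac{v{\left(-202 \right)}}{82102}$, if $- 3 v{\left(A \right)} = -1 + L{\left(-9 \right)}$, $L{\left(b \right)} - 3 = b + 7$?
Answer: $0$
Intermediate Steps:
$L{\left(b \right)} = 10 + b$ ($L{\left(b \right)} = 3 + \left(b + 7\right) = 3 + \left(7 + b\right) = 10 + b$)
$v{\left(A \right)} = 0$ ($v{\left(A \right)} = - \frac{-1 + \left(10 - 9\right)}{3} = - \frac{-1 + 1}{3} = \left(- \frac{1}{3}\right) 0 = 0$)
$\frac{v{\left(-202 \right)}}{82102} = \frac{0}{82102} = 0 \cdot \frac{1}{82102} = 0$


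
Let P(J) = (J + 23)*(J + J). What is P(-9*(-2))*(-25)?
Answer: -36900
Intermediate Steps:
P(J) = 2*J*(23 + J) (P(J) = (23 + J)*(2*J) = 2*J*(23 + J))
P(-9*(-2))*(-25) = (2*(-9*(-2))*(23 - 9*(-2)))*(-25) = (2*18*(23 + 18))*(-25) = (2*18*41)*(-25) = 1476*(-25) = -36900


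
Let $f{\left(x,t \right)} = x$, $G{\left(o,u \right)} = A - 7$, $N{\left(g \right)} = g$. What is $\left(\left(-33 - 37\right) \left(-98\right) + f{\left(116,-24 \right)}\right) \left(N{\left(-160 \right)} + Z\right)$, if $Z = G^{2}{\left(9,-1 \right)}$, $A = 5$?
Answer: $-1088256$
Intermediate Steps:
$G{\left(o,u \right)} = -2$ ($G{\left(o,u \right)} = 5 - 7 = -2$)
$Z = 4$ ($Z = \left(-2\right)^{2} = 4$)
$\left(\left(-33 - 37\right) \left(-98\right) + f{\left(116,-24 \right)}\right) \left(N{\left(-160 \right)} + Z\right) = \left(\left(-33 - 37\right) \left(-98\right) + 116\right) \left(-160 + 4\right) = \left(\left(-70\right) \left(-98\right) + 116\right) \left(-156\right) = \left(6860 + 116\right) \left(-156\right) = 6976 \left(-156\right) = -1088256$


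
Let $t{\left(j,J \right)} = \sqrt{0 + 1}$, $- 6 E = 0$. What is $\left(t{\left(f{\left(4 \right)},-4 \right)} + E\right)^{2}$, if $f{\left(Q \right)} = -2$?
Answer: $1$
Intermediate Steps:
$E = 0$ ($E = \left(- \frac{1}{6}\right) 0 = 0$)
$t{\left(j,J \right)} = 1$ ($t{\left(j,J \right)} = \sqrt{1} = 1$)
$\left(t{\left(f{\left(4 \right)},-4 \right)} + E\right)^{2} = \left(1 + 0\right)^{2} = 1^{2} = 1$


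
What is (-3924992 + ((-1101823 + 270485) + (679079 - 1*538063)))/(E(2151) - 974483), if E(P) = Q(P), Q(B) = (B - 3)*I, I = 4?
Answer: 4615314/965891 ≈ 4.7783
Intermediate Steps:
Q(B) = -12 + 4*B (Q(B) = (B - 3)*4 = (-3 + B)*4 = -12 + 4*B)
E(P) = -12 + 4*P
(-3924992 + ((-1101823 + 270485) + (679079 - 1*538063)))/(E(2151) - 974483) = (-3924992 + ((-1101823 + 270485) + (679079 - 1*538063)))/((-12 + 4*2151) - 974483) = (-3924992 + (-831338 + (679079 - 538063)))/((-12 + 8604) - 974483) = (-3924992 + (-831338 + 141016))/(8592 - 974483) = (-3924992 - 690322)/(-965891) = -4615314*(-1/965891) = 4615314/965891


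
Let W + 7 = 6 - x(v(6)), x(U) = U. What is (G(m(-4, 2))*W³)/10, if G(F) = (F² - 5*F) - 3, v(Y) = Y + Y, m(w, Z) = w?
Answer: -72501/10 ≈ -7250.1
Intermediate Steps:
v(Y) = 2*Y
W = -13 (W = -7 + (6 - 2*6) = -7 + (6 - 1*12) = -7 + (6 - 12) = -7 - 6 = -13)
G(F) = -3 + F² - 5*F
(G(m(-4, 2))*W³)/10 = ((-3 + (-4)² - 5*(-4))*(-13)³)/10 = ((-3 + 16 + 20)*(-2197))*(⅒) = (33*(-2197))*(⅒) = -72501*⅒ = -72501/10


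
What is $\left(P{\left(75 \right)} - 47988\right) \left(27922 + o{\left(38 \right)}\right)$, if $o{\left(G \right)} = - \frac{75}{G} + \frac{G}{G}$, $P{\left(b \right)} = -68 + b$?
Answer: $- \frac{50907793019}{38} \approx -1.3397 \cdot 10^{9}$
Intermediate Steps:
$o{\left(G \right)} = 1 - \frac{75}{G}$ ($o{\left(G \right)} = - \frac{75}{G} + 1 = 1 - \frac{75}{G}$)
$\left(P{\left(75 \right)} - 47988\right) \left(27922 + o{\left(38 \right)}\right) = \left(\left(-68 + 75\right) - 47988\right) \left(27922 + \frac{-75 + 38}{38}\right) = \left(7 - 47988\right) \left(27922 + \frac{1}{38} \left(-37\right)\right) = - 47981 \left(27922 - \frac{37}{38}\right) = \left(-47981\right) \frac{1060999}{38} = - \frac{50907793019}{38}$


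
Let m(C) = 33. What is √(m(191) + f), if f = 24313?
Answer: √24346 ≈ 156.03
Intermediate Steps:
√(m(191) + f) = √(33 + 24313) = √24346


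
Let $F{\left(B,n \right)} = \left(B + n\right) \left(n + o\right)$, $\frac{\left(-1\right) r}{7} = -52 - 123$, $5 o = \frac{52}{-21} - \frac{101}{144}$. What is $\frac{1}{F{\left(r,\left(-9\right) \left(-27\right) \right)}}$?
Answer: $\frac{1260}{448296739} \approx 2.8106 \cdot 10^{-6}$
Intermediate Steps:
$o = - \frac{3203}{5040}$ ($o = \frac{\frac{52}{-21} - \frac{101}{144}}{5} = \frac{52 \left(- \frac{1}{21}\right) - \frac{101}{144}}{5} = \frac{- \frac{52}{21} - \frac{101}{144}}{5} = \frac{1}{5} \left(- \frac{3203}{1008}\right) = - \frac{3203}{5040} \approx -0.63552$)
$r = 1225$ ($r = - 7 \left(-52 - 123\right) = \left(-7\right) \left(-175\right) = 1225$)
$F{\left(B,n \right)} = \left(- \frac{3203}{5040} + n\right) \left(B + n\right)$ ($F{\left(B,n \right)} = \left(B + n\right) \left(n - \frac{3203}{5040}\right) = \left(B + n\right) \left(- \frac{3203}{5040} + n\right) = \left(- \frac{3203}{5040} + n\right) \left(B + n\right)$)
$\frac{1}{F{\left(r,\left(-9\right) \left(-27\right) \right)}} = \frac{1}{\left(\left(-9\right) \left(-27\right)\right)^{2} - \frac{112105}{144} - \frac{3203 \left(\left(-9\right) \left(-27\right)\right)}{5040} + 1225 \left(\left(-9\right) \left(-27\right)\right)} = \frac{1}{243^{2} - \frac{112105}{144} - \frac{86481}{560} + 1225 \cdot 243} = \frac{1}{59049 - \frac{112105}{144} - \frac{86481}{560} + 297675} = \frac{1}{\frac{448296739}{1260}} = \frac{1260}{448296739}$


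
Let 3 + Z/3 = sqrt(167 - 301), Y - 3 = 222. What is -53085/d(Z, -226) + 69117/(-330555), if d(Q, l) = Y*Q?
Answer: 68105212/47269365 + 3539*I*sqrt(134)/6435 ≈ 1.4408 + 6.3663*I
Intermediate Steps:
Y = 225 (Y = 3 + 222 = 225)
Z = -9 + 3*I*sqrt(134) (Z = -9 + 3*sqrt(167 - 301) = -9 + 3*sqrt(-134) = -9 + 3*(I*sqrt(134)) = -9 + 3*I*sqrt(134) ≈ -9.0 + 34.728*I)
d(Q, l) = 225*Q
-53085/d(Z, -226) + 69117/(-330555) = -53085*1/(225*(-9 + 3*I*sqrt(134))) + 69117/(-330555) = -53085/(-2025 + 675*I*sqrt(134)) + 69117*(-1/330555) = -53085/(-2025 + 675*I*sqrt(134)) - 23039/110185 = -23039/110185 - 53085/(-2025 + 675*I*sqrt(134))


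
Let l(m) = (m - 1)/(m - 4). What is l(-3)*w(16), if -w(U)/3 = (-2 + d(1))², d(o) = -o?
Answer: -108/7 ≈ -15.429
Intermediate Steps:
w(U) = -27 (w(U) = -3*(-2 - 1*1)² = -3*(-2 - 1)² = -3*(-3)² = -3*9 = -27)
l(m) = (-1 + m)/(-4 + m)
l(-3)*w(16) = ((-1 - 3)/(-4 - 3))*(-27) = (-4/(-7))*(-27) = -⅐*(-4)*(-27) = (4/7)*(-27) = -108/7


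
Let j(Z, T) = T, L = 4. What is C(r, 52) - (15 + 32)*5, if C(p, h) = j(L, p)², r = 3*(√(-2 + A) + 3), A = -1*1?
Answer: -181 + 54*I*√3 ≈ -181.0 + 93.531*I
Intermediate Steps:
A = -1
r = 9 + 3*I*√3 (r = 3*(√(-2 - 1) + 3) = 3*(√(-3) + 3) = 3*(I*√3 + 3) = 3*(3 + I*√3) = 9 + 3*I*√3 ≈ 9.0 + 5.1962*I)
C(p, h) = p²
C(r, 52) - (15 + 32)*5 = (9 + 3*I*√3)² - (15 + 32)*5 = (9 + 3*I*√3)² - 47*5 = (9 + 3*I*√3)² - 1*235 = (9 + 3*I*√3)² - 235 = -235 + (9 + 3*I*√3)²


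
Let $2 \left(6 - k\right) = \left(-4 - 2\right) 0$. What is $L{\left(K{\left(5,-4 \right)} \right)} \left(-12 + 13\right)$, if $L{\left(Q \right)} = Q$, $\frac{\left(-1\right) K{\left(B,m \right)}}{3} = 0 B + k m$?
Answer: $72$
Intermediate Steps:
$k = 6$ ($k = 6 - \frac{\left(-4 - 2\right) 0}{2} = 6 - \frac{\left(-6\right) 0}{2} = 6 - 0 = 6 + 0 = 6$)
$K{\left(B,m \right)} = - 18 m$ ($K{\left(B,m \right)} = - 3 \left(0 B + 6 m\right) = - 3 \left(0 + 6 m\right) = - 3 \cdot 6 m = - 18 m$)
$L{\left(K{\left(5,-4 \right)} \right)} \left(-12 + 13\right) = \left(-18\right) \left(-4\right) \left(-12 + 13\right) = 72 \cdot 1 = 72$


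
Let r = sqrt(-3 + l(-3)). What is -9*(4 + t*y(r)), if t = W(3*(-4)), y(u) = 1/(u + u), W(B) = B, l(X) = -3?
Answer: -36 - 9*I*sqrt(6) ≈ -36.0 - 22.045*I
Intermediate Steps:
r = I*sqrt(6) (r = sqrt(-3 - 3) = sqrt(-6) = I*sqrt(6) ≈ 2.4495*I)
y(u) = 1/(2*u)
t = -12 (t = 3*(-4) = -12)
-9*(4 + t*y(r)) = -9*(4 - 6/(I*sqrt(6))) = -9*(4 - 6*(-I*sqrt(6)/6)) = -9*(4 - (-1)*I*sqrt(6)) = -9*(4 + I*sqrt(6)) = -36 - 9*I*sqrt(6)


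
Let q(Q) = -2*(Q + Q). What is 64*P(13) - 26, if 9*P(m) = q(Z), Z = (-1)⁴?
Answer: -490/9 ≈ -54.444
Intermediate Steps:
Z = 1
q(Q) = -4*Q
P(m) = -4/9 (P(m) = (-4*1)/9 = (⅑)*(-4) = -4/9)
64*P(13) - 26 = 64*(-4/9) - 26 = -256/9 - 26 = -490/9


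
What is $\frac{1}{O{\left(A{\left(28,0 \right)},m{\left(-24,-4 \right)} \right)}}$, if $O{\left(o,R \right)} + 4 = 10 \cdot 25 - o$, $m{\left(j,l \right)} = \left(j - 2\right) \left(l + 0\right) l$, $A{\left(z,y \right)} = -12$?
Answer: $\frac{1}{258} \approx 0.003876$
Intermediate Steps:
$m{\left(j,l \right)} = l^{2} \left(-2 + j\right)$ ($m{\left(j,l \right)} = \left(-2 + j\right) l l = l \left(-2 + j\right) l = l^{2} \left(-2 + j\right)$)
$O{\left(o,R \right)} = 246 - o$ ($O{\left(o,R \right)} = -4 - \left(-250 + o\right) = 246 - o$)
$\frac{1}{O{\left(A{\left(28,0 \right)},m{\left(-24,-4 \right)} \right)}} = \frac{1}{246 - -12} = \frac{1}{246 + 12} = \frac{1}{258}$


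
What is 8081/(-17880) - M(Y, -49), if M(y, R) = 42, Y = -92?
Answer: -759041/17880 ≈ -42.452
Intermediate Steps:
8081/(-17880) - M(Y, -49) = 8081/(-17880) - 1*42 = 8081*(-1/17880) - 42 = -8081/17880 - 42 = -759041/17880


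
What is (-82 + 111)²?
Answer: 841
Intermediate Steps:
(-82 + 111)² = 29² = 841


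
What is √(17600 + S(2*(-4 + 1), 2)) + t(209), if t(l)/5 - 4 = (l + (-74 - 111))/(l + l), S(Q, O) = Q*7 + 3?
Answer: 4240/209 + √17561 ≈ 152.80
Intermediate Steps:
S(Q, O) = 3 + 7*Q (S(Q, O) = 7*Q + 3 = 3 + 7*Q)
t(l) = 20 + 5*(-185 + l)/(2*l) (t(l) = 20 + 5*((l + (-74 - 111))/(l + l)) = 20 + 5*((l - 185)/((2*l))) = 20 + 5*((-185 + l)*(1/(2*l))) = 20 + 5*((-185 + l)/(2*l)) = 20 + 5*(-185 + l)/(2*l))
√(17600 + S(2*(-4 + 1), 2)) + t(209) = √(17600 + (3 + 7*(2*(-4 + 1)))) + (5/2)*(-185 + 9*209)/209 = √(17600 + (3 + 7*(2*(-3)))) + (5/2)*(1/209)*(-185 + 1881) = √(17600 + (3 + 7*(-6))) + (5/2)*(1/209)*1696 = √(17600 + (3 - 42)) + 4240/209 = √(17600 - 39) + 4240/209 = √17561 + 4240/209 = 4240/209 + √17561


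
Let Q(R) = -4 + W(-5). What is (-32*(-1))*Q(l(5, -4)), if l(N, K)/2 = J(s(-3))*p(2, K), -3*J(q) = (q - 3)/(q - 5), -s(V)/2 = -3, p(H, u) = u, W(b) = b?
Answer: -288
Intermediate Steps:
s(V) = 6 (s(V) = -2*(-3) = 6)
J(q) = -(-3 + q)/(3*(-5 + q)) (J(q) = -(q - 3)/(3*(q - 5)) = -(-3 + q)/(3*(-5 + q)))
l(N, K) = -2*K (l(N, K) = 2*(((3 - 1*6)/(3*(-5 + 6)))*K) = 2*(((1/3)*(3 - 6)/1)*K) = 2*(((1/3)*1*(-3))*K) = 2*(-K) = -2*K)
Q(R) = -9 (Q(R) = -4 - 5 = -9)
(-32*(-1))*Q(l(5, -4)) = -32*(-1)*(-9) = 32*(-9) = -288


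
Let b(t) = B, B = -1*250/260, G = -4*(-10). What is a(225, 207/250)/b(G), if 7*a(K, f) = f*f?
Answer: -557037/5468750 ≈ -0.10186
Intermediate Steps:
G = 40
a(K, f) = f²/7 (a(K, f) = (f*f)/7 = f²/7)
B = -25/26 (B = -250*1/260 = -25/26 ≈ -0.96154)
b(t) = -25/26
a(225, 207/250)/b(G) = ((207/250)²/7)/(-25/26) = ((207*(1/250))²/7)*(-26/25) = ((207/250)²/7)*(-26/25) = ((⅐)*(42849/62500))*(-26/25) = (42849/437500)*(-26/25) = -557037/5468750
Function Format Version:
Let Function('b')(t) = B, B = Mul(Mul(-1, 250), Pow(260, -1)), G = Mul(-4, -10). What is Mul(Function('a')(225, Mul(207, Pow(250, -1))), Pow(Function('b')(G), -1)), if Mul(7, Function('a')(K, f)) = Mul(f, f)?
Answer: Rational(-557037, 5468750) ≈ -0.10186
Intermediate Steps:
G = 40
Function('a')(K, f) = Mul(Rational(1, 7), Pow(f, 2)) (Function('a')(K, f) = Mul(Rational(1, 7), Mul(f, f)) = Mul(Rational(1, 7), Pow(f, 2)))
B = Rational(-25, 26) (B = Mul(-250, Rational(1, 260)) = Rational(-25, 26) ≈ -0.96154)
Function('b')(t) = Rational(-25, 26)
Mul(Function('a')(225, Mul(207, Pow(250, -1))), Pow(Function('b')(G), -1)) = Mul(Mul(Rational(1, 7), Pow(Mul(207, Pow(250, -1)), 2)), Pow(Rational(-25, 26), -1)) = Mul(Mul(Rational(1, 7), Pow(Mul(207, Rational(1, 250)), 2)), Rational(-26, 25)) = Mul(Mul(Rational(1, 7), Pow(Rational(207, 250), 2)), Rational(-26, 25)) = Mul(Mul(Rational(1, 7), Rational(42849, 62500)), Rational(-26, 25)) = Mul(Rational(42849, 437500), Rational(-26, 25)) = Rational(-557037, 5468750)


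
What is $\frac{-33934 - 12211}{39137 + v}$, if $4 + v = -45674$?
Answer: $\frac{46145}{6541} \approx 7.0547$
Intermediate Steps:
$v = -45678$ ($v = -4 - 45674 = -45678$)
$\frac{-33934 - 12211}{39137 + v} = \frac{-33934 - 12211}{39137 - 45678} = - \frac{46145}{-6541} = \left(-46145\right) \left(- \frac{1}{6541}\right) = \frac{46145}{6541}$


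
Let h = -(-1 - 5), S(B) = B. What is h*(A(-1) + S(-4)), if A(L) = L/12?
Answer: -49/2 ≈ -24.500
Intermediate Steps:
A(L) = L/12 (A(L) = L*(1/12) = L/12)
h = 6 (h = -1*(-6) = 6)
h*(A(-1) + S(-4)) = 6*((1/12)*(-1) - 4) = 6*(-1/12 - 4) = 6*(-49/12) = -49/2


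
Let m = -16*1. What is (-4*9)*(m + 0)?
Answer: 576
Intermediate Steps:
m = -16
(-4*9)*(m + 0) = (-4*9)*(-16 + 0) = -36*(-16) = 576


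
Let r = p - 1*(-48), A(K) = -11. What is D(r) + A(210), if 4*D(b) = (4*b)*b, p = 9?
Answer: 3238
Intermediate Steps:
r = 57 (r = 9 - 1*(-48) = 9 + 48 = 57)
D(b) = b² (D(b) = ((4*b)*b)/4 = (4*b²)/4 = b²)
D(r) + A(210) = 57² - 11 = 3249 - 11 = 3238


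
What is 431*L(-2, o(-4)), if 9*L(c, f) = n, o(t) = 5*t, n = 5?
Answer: 2155/9 ≈ 239.44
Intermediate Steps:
L(c, f) = 5/9 (L(c, f) = (⅑)*5 = 5/9)
431*L(-2, o(-4)) = 431*(5/9) = 2155/9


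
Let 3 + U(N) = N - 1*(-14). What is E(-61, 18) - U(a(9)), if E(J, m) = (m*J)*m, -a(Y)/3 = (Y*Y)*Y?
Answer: -17588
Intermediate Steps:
a(Y) = -3*Y³ (a(Y) = -3*Y*Y*Y = -3*Y²*Y = -3*Y³)
E(J, m) = J*m² (E(J, m) = (J*m)*m = J*m²)
U(N) = 11 + N (U(N) = -3 + (N - 1*(-14)) = -3 + (N + 14) = -3 + (14 + N) = 11 + N)
E(-61, 18) - U(a(9)) = -61*18² - (11 - 3*9³) = -61*324 - (11 - 3*729) = -19764 - (11 - 2187) = -19764 - 1*(-2176) = -19764 + 2176 = -17588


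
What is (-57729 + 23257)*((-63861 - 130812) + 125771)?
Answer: 2375189744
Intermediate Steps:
(-57729 + 23257)*((-63861 - 130812) + 125771) = -34472*(-194673 + 125771) = -34472*(-68902) = 2375189744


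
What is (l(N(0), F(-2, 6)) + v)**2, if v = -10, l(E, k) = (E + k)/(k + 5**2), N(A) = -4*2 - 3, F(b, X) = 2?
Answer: 961/9 ≈ 106.78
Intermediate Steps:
N(A) = -11 (N(A) = -8 - 3 = -11)
l(E, k) = (E + k)/(25 + k) (l(E, k) = (E + k)/(k + 25) = (E + k)/(25 + k))
(l(N(0), F(-2, 6)) + v)**2 = ((-11 + 2)/(25 + 2) - 10)**2 = (-9/27 - 10)**2 = ((1/27)*(-9) - 10)**2 = (-1/3 - 10)**2 = (-31/3)**2 = 961/9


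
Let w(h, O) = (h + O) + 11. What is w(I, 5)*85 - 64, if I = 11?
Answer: 2231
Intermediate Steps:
w(h, O) = 11 + O + h (w(h, O) = (O + h) + 11 = 11 + O + h)
w(I, 5)*85 - 64 = (11 + 5 + 11)*85 - 64 = 27*85 - 64 = 2295 - 64 = 2231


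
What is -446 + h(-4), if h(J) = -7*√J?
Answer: -446 - 14*I ≈ -446.0 - 14.0*I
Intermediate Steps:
-446 + h(-4) = -446 - 14*I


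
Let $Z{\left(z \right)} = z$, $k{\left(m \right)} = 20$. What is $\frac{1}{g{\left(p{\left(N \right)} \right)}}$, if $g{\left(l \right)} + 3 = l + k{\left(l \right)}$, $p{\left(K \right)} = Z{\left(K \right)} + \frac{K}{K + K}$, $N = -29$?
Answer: $- \frac{2}{23} \approx -0.086957$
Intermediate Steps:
$p{\left(K \right)} = \frac{1}{2} + K$ ($p{\left(K \right)} = K + \frac{K}{K + K} = K + \frac{K}{2 K} = K + K \frac{1}{2 K} = K + \frac{1}{2} = \frac{1}{2} + K$)
$g{\left(l \right)} = 17 + l$ ($g{\left(l \right)} = -3 + \left(l + 20\right) = -3 + \left(20 + l\right) = 17 + l$)
$\frac{1}{g{\left(p{\left(N \right)} \right)}} = \frac{1}{17 + \left(\frac{1}{2} - 29\right)} = \frac{1}{17 - \frac{57}{2}} = \frac{1}{- \frac{23}{2}} = - \frac{2}{23}$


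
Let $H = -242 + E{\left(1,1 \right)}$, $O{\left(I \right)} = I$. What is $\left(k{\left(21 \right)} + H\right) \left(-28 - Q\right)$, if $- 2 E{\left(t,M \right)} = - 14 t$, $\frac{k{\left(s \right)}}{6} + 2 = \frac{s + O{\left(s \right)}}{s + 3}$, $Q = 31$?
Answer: $\frac{27907}{2} \approx 13954.0$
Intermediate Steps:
$k{\left(s \right)} = -12 + \frac{12 s}{3 + s}$ ($k{\left(s \right)} = -12 + 6 \frac{s + s}{s + 3} = -12 + 6 \frac{2 s}{3 + s} = -12 + \frac{12 s}{3 + s}$)
$E{\left(t,M \right)} = 7 t$ ($E{\left(t,M \right)} = - \frac{\left(-14\right) t}{2} = 7 t$)
$H = -235$ ($H = -242 + 7 \cdot 1 = -242 + 7 = -235$)
$\left(k{\left(21 \right)} + H\right) \left(-28 - Q\right) = \left(- \frac{36}{3 + 21} - 235\right) \left(-28 - 31\right) = \left(- \frac{36}{24} - 235\right) \left(-28 - 31\right) = \left(\left(-36\right) \frac{1}{24} - 235\right) \left(-59\right) = \left(- \frac{3}{2} - 235\right) \left(-59\right) = \left(- \frac{473}{2}\right) \left(-59\right) = \frac{27907}{2}$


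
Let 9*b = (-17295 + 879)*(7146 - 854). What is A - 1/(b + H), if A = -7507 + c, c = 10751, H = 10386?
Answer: 37196424169/11466222 ≈ 3244.0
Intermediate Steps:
b = -11476608 (b = ((-17295 + 879)*(7146 - 854))/9 = (-16416*6292)/9 = (⅑)*(-103289472) = -11476608)
A = 3244 (A = -7507 + 10751 = 3244)
A - 1/(b + H) = 3244 - 1/(-11476608 + 10386) = 3244 - 1/(-11466222) = 3244 - 1*(-1/11466222) = 3244 + 1/11466222 = 37196424169/11466222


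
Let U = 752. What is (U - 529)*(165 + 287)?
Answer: 100796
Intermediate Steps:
(U - 529)*(165 + 287) = (752 - 529)*(165 + 287) = 223*452 = 100796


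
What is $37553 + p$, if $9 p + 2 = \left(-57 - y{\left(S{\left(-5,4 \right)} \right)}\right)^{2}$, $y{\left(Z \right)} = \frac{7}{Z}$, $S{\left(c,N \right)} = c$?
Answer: $\frac{8526659}{225} \approx 37896.0$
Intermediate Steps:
$p = \frac{77234}{225}$ ($p = - \frac{2}{9} + \frac{\left(-57 - \frac{7}{-5}\right)^{2}}{9} = - \frac{2}{9} + \frac{\left(-57 - 7 \left(- \frac{1}{5}\right)\right)^{2}}{9} = - \frac{2}{9} + \frac{\left(-57 - - \frac{7}{5}\right)^{2}}{9} = - \frac{2}{9} + \frac{\left(-57 + \frac{7}{5}\right)^{2}}{9} = - \frac{2}{9} + \frac{\left(- \frac{278}{5}\right)^{2}}{9} = - \frac{2}{9} + \frac{1}{9} \cdot \frac{77284}{25} = - \frac{2}{9} + \frac{77284}{225} = \frac{77234}{225} \approx 343.26$)
$37553 + p = 37553 + \frac{77234}{225} = \frac{8526659}{225}$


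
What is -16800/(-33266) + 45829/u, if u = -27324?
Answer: -532752157/454480092 ≈ -1.1722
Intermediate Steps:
-16800/(-33266) + 45829/u = -16800/(-33266) + 45829/(-27324) = -16800*(-1/33266) + 45829*(-1/27324) = 8400/16633 - 45829/27324 = -532752157/454480092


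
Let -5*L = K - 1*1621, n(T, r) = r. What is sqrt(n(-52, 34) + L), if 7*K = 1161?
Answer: 12*sqrt(2765)/35 ≈ 18.029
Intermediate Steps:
K = 1161/7 (K = (1/7)*1161 = 1161/7 ≈ 165.86)
L = 10186/35 (L = -(1161/7 - 1*1621)/5 = -(1161/7 - 1621)/5 = -1/5*(-10186/7) = 10186/35 ≈ 291.03)
sqrt(n(-52, 34) + L) = sqrt(34 + 10186/35) = sqrt(11376/35) = 12*sqrt(2765)/35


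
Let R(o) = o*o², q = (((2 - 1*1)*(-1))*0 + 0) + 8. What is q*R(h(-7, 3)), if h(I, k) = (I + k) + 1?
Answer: -216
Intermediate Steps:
h(I, k) = 1 + I + k
q = 8 (q = (((2 - 1)*(-1))*0 + 0) + 8 = ((1*(-1))*0 + 0) + 8 = (-1*0 + 0) + 8 = (0 + 0) + 8 = 0 + 8 = 8)
R(o) = o³
q*R(h(-7, 3)) = 8*(1 - 7 + 3)³ = 8*(-3)³ = 8*(-27) = -216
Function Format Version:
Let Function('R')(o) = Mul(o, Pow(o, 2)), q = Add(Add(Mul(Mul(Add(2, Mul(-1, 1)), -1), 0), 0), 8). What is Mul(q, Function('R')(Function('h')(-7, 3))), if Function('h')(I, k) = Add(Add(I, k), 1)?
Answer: -216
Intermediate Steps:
Function('h')(I, k) = Add(1, I, k)
q = 8 (q = Add(Add(Mul(Mul(Add(2, -1), -1), 0), 0), 8) = Add(Add(Mul(Mul(1, -1), 0), 0), 8) = Add(Add(Mul(-1, 0), 0), 8) = Add(Add(0, 0), 8) = Add(0, 8) = 8)
Function('R')(o) = Pow(o, 3)
Mul(q, Function('R')(Function('h')(-7, 3))) = Mul(8, Pow(Add(1, -7, 3), 3)) = Mul(8, Pow(-3, 3)) = Mul(8, -27) = -216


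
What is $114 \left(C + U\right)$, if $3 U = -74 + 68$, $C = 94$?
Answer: $10488$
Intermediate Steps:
$U = -2$ ($U = \frac{-74 + 68}{3} = \frac{1}{3} \left(-6\right) = -2$)
$114 \left(C + U\right) = 114 \left(94 - 2\right) = 114 \cdot 92 = 10488$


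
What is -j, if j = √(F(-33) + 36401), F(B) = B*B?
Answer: -√37490 ≈ -193.62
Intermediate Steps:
F(B) = B²
j = √37490 (j = √((-33)² + 36401) = √(1089 + 36401) = √37490 ≈ 193.62)
-j = -√37490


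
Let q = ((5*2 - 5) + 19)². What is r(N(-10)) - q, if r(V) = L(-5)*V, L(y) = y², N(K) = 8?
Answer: -376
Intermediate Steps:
r(V) = 25*V (r(V) = (-5)²*V = 25*V)
q = 576 (q = ((10 - 5) + 19)² = (5 + 19)² = 24² = 576)
r(N(-10)) - q = 25*8 - 1*576 = 200 - 576 = -376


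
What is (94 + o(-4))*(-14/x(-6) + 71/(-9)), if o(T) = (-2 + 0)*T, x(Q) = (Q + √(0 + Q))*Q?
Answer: -2516/3 - 17*I*√6/3 ≈ -838.67 - 13.88*I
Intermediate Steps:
x(Q) = Q*(Q + √Q) (x(Q) = (Q + √Q)*Q = Q*(Q + √Q))
o(T) = -2*T
(94 + o(-4))*(-14/x(-6) + 71/(-9)) = (94 - 2*(-4))*(-14/((-6)² + (-6)^(3/2)) + 71/(-9)) = (94 + 8)*(-14/(36 - 6*I*√6) + 71*(-⅑)) = 102*(-14/(36 - 6*I*√6) - 71/9) = 102*(-71/9 - 14/(36 - 6*I*√6)) = -2414/3 - 1428/(36 - 6*I*√6)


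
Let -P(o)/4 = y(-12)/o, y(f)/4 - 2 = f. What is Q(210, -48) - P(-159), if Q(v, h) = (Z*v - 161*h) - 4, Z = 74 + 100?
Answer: 7038136/159 ≈ 44265.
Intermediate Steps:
Z = 174
y(f) = 8 + 4*f
Q(v, h) = -4 - 161*h + 174*v (Q(v, h) = (174*v - 161*h) - 4 = (-161*h + 174*v) - 4 = -4 - 161*h + 174*v)
P(o) = 160/o (P(o) = -4*(8 + 4*(-12))/o = -4*(8 - 48)/o = -(-160)/o = 160/o)
Q(210, -48) - P(-159) = (-4 - 161*(-48) + 174*210) - 160/(-159) = (-4 + 7728 + 36540) - 160*(-1)/159 = 44264 - 1*(-160/159) = 44264 + 160/159 = 7038136/159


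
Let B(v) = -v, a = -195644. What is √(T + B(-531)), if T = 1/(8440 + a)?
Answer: √4652268521723/93602 ≈ 23.043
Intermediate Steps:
T = -1/187204 (T = 1/(8440 - 195644) = 1/(-187204) = -1/187204 ≈ -5.3418e-6)
√(T + B(-531)) = √(-1/187204 - 1*(-531)) = √(-1/187204 + 531) = √(99405323/187204) = √4652268521723/93602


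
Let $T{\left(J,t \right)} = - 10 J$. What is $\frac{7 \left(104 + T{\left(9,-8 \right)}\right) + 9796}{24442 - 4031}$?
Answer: $\frac{9894}{20411} \approx 0.48474$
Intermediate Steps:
$\frac{7 \left(104 + T{\left(9,-8 \right)}\right) + 9796}{24442 - 4031} = \frac{7 \left(104 - 90\right) + 9796}{24442 - 4031} = \frac{7 \left(104 - 90\right) + 9796}{20411} = \left(7 \cdot 14 + 9796\right) \frac{1}{20411} = \left(98 + 9796\right) \frac{1}{20411} = 9894 \cdot \frac{1}{20411} = \frac{9894}{20411}$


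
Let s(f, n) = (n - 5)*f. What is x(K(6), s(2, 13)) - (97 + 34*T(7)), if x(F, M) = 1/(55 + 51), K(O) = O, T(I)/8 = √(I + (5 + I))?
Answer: -10281/106 - 272*√19 ≈ -1282.6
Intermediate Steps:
T(I) = 8*√(5 + 2*I) (T(I) = 8*√(I + (5 + I)) = 8*√(5 + 2*I))
s(f, n) = f*(-5 + n) (s(f, n) = (-5 + n)*f = f*(-5 + n))
x(F, M) = 1/106
x(K(6), s(2, 13)) - (97 + 34*T(7)) = 1/106 - (97 + 34*(8*√(5 + 2*7))) = 1/106 - (97 + 34*(8*√(5 + 14))) = 1/106 - (97 + 34*(8*√19)) = 1/106 - (97 + 272*√19) = 1/106 + (-97 - 272*√19) = -10281/106 - 272*√19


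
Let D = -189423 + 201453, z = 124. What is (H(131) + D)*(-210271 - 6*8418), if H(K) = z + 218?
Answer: -3226357788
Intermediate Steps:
D = 12030
H(K) = 342 (H(K) = 124 + 218 = 342)
(H(131) + D)*(-210271 - 6*8418) = (342 + 12030)*(-210271 - 6*8418) = 12372*(-210271 - 50508) = 12372*(-260779) = -3226357788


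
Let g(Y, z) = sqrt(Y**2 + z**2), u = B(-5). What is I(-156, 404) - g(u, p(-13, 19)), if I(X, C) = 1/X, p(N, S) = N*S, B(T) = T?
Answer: -1/156 - sqrt(61034) ≈ -247.06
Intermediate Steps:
u = -5
I(-156, 404) - g(u, p(-13, 19)) = 1/(-156) - sqrt((-5)**2 + (-13*19)**2) = -1/156 - sqrt(25 + (-247)**2) = -1/156 - sqrt(25 + 61009) = -1/156 - sqrt(61034)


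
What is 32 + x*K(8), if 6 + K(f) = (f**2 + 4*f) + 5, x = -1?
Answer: -63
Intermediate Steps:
K(f) = -1 + f**2 + 4*f (K(f) = -6 + ((f**2 + 4*f) + 5) = -6 + (5 + f**2 + 4*f) = -1 + f**2 + 4*f)
32 + x*K(8) = 32 - (-1 + 8**2 + 4*8) = 32 - (-1 + 64 + 32) = 32 - 1*95 = 32 - 95 = -63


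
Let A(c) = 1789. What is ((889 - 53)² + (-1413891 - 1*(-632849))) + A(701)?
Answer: -80357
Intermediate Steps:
((889 - 53)² + (-1413891 - 1*(-632849))) + A(701) = ((889 - 53)² + (-1413891 - 1*(-632849))) + 1789 = (836² + (-1413891 + 632849)) + 1789 = (698896 - 781042) + 1789 = -82146 + 1789 = -80357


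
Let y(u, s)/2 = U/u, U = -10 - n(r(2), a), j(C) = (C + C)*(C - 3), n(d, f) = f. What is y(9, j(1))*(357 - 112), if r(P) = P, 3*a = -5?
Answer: -12250/27 ≈ -453.70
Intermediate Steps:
a = -5/3 (a = (⅓)*(-5) = -5/3 ≈ -1.6667)
j(C) = 2*C*(-3 + C) (j(C) = (2*C)*(-3 + C) = 2*C*(-3 + C))
U = -25/3 (U = -10 - 1*(-5/3) = -10 + 5/3 = -25/3 ≈ -8.3333)
y(u, s) = -50/(3*u) (y(u, s) = 2*(-25/(3*u)) = -50/(3*u))
y(9, j(1))*(357 - 112) = (-50/3/9)*(357 - 112) = -50/3*⅑*245 = -50/27*245 = -12250/27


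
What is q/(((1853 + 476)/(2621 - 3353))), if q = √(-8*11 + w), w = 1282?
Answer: -732*√1194/2329 ≈ -10.860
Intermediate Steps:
q = √1194 (q = √(-8*11 + 1282) = √(-88 + 1282) = √1194 ≈ 34.554)
q/(((1853 + 476)/(2621 - 3353))) = √1194/(((1853 + 476)/(2621 - 3353))) = √1194/((2329/(-732))) = √1194/((2329*(-1/732))) = √1194/(-2329/732) = √1194*(-732/2329) = -732*√1194/2329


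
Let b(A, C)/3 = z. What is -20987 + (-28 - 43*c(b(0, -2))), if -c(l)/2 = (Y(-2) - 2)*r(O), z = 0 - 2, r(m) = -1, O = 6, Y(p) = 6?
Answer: -21359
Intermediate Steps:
z = -2
b(A, C) = -6 (b(A, C) = 3*(-2) = -6)
c(l) = 8 (c(l) = -2*(6 - 2)*(-1) = -8*(-1) = -2*(-4) = 8)
-20987 + (-28 - 43*c(b(0, -2))) = -20987 + (-28 - 43*8) = -20987 + (-28 - 344) = -20987 - 372 = -21359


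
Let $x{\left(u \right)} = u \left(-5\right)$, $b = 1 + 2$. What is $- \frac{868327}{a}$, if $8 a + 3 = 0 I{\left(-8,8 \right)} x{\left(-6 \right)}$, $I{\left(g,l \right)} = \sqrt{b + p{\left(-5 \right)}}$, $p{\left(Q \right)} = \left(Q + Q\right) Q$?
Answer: $\frac{6946616}{3} \approx 2.3155 \cdot 10^{6}$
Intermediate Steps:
$p{\left(Q \right)} = 2 Q^{2}$ ($p{\left(Q \right)} = 2 Q Q = 2 Q^{2}$)
$b = 3$
$x{\left(u \right)} = - 5 u$
$I{\left(g,l \right)} = \sqrt{53}$ ($I{\left(g,l \right)} = \sqrt{3 + 2 \left(-5\right)^{2}} = \sqrt{3 + 2 \cdot 25} = \sqrt{3 + 50} = \sqrt{53}$)
$a = - \frac{3}{8}$ ($a = - \frac{3}{8} + \frac{0 \sqrt{53} \left(\left(-5\right) \left(-6\right)\right)}{8} = - \frac{3}{8} + \frac{0 \cdot 30}{8} = - \frac{3}{8} + \frac{1}{8} \cdot 0 = - \frac{3}{8} + 0 = - \frac{3}{8} \approx -0.375$)
$- \frac{868327}{a} = - \frac{868327}{- \frac{3}{8}} = \left(-868327\right) \left(- \frac{8}{3}\right) = \frac{6946616}{3}$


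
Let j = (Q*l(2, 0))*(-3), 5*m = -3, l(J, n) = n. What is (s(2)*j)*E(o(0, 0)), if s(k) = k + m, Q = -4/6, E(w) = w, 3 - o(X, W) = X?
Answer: 0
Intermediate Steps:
o(X, W) = 3 - X
m = -⅗ (m = (⅕)*(-3) = -⅗ ≈ -0.60000)
Q = -⅔ (Q = -4*⅙ = -⅔ ≈ -0.66667)
s(k) = -⅗ + k (s(k) = k - ⅗ = -⅗ + k)
j = 0 (j = -⅔*0*(-3) = 0*(-3) = 0)
(s(2)*j)*E(o(0, 0)) = ((-⅗ + 2)*0)*(3 - 1*0) = ((7/5)*0)*(3 + 0) = 0*3 = 0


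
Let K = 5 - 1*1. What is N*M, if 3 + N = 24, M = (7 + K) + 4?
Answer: 315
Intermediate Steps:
K = 4 (K = 5 - 1 = 4)
M = 15 (M = (7 + 4) + 4 = 11 + 4 = 15)
N = 21 (N = -3 + 24 = 21)
N*M = 21*15 = 315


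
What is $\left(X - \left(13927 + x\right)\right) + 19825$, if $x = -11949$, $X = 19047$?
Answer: $36894$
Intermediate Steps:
$\left(X - \left(13927 + x\right)\right) + 19825 = \left(19047 - 1978\right) + 19825 = 17069 + 19825 = 36894$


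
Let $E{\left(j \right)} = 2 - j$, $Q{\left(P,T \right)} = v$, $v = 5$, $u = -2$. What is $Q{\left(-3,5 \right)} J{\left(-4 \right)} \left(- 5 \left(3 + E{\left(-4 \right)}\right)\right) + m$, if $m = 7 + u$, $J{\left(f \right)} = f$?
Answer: $905$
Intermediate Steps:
$m = 5$ ($m = 7 - 2 = 5$)
$Q{\left(P,T \right)} = 5$
$Q{\left(-3,5 \right)} J{\left(-4 \right)} \left(- 5 \left(3 + E{\left(-4 \right)}\right)\right) + m = 5 \left(- 4 \left(- 5 \left(3 + \left(2 - -4\right)\right)\right)\right) + 5 = 5 \left(- 4 \left(- 5 \left(3 + \left(2 + 4\right)\right)\right)\right) + 5 = 5 \left(- 4 \left(- 5 \left(3 + 6\right)\right)\right) + 5 = 5 \left(- 4 \left(\left(-5\right) 9\right)\right) + 5 = 5 \left(\left(-4\right) \left(-45\right)\right) + 5 = 5 \cdot 180 + 5 = 900 + 5 = 905$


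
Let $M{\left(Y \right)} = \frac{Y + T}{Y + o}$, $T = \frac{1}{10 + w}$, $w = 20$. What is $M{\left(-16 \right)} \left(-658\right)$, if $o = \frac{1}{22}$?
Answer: $- \frac{3467002}{5265} \approx -658.5$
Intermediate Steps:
$T = \frac{1}{30}$ ($T = \frac{1}{10 + 20} = \frac{1}{30} \approx 0.033333$)
$o = \frac{1}{22} \approx 0.045455$
$M{\left(Y \right)} = \frac{\frac{1}{30} + Y}{\frac{1}{22} + Y}$ ($M{\left(Y \right)} = \frac{Y + \frac{1}{30}}{Y + \frac{1}{22}} = \frac{\frac{1}{30} + Y}{\frac{1}{22} + Y}$)
$M{\left(-16 \right)} \left(-658\right) = \frac{11 \left(1 + 30 \left(-16\right)\right)}{15 \left(1 + 22 \left(-16\right)\right)} \left(-658\right) = \frac{11 \left(1 - 480\right)}{15 \left(1 - 352\right)} \left(-658\right) = \frac{11}{15} \frac{1}{-351} \left(-479\right) \left(-658\right) = \frac{11}{15} \left(- \frac{1}{351}\right) \left(-479\right) \left(-658\right) = \frac{5269}{5265} \left(-658\right) = - \frac{3467002}{5265}$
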